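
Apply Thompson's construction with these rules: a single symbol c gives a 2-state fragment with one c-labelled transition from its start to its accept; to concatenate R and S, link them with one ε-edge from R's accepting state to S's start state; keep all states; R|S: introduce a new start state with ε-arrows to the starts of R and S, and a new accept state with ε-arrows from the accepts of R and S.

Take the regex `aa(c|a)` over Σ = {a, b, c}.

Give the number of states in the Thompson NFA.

10

Recursing over subexpressions:
Each of the 4 symbol leaves contributes a 2-state fragment.
  c|a : 6 states
  aa(c|a) : 10 states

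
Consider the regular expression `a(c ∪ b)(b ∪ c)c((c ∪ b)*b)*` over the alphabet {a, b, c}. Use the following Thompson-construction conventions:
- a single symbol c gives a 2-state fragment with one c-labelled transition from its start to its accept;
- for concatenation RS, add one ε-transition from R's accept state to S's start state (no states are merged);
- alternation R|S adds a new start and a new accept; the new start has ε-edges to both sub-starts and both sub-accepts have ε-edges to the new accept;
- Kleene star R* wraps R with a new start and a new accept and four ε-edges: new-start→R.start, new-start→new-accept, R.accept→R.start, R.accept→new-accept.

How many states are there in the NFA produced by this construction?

Bottom-up over the parse tree:
Each of the 9 symbol leaves contributes a 2-state fragment.
  c ∪ b = 6 states
  b ∪ c = 6 states
  c ∪ b = 6 states
  (c ∪ b)* = 8 states
  (c ∪ b)*b = 10 states
  ((c ∪ b)*b)* = 12 states
  a(c ∪ b)(b ∪ c)c((c ∪ b)*b)* = 28 states

28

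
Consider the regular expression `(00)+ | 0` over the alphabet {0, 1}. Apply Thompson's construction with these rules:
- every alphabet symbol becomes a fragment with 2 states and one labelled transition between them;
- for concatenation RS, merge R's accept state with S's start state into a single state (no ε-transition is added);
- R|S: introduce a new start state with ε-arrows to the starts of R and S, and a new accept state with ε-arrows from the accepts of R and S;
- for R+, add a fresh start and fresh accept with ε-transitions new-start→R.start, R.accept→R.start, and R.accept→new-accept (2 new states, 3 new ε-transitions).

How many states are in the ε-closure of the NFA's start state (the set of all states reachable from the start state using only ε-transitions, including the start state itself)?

Let C(F) = |ε-closure(F.start)| within fragment F, and note whether F accepts ε. Symbol fragments have C = 1 and do not accept ε. Then:
  00 : same as the first factor's closure: |ε-closure| = 1
  (00)+ : |ε-closure| = 1 + 1 = 2 (the body doesn't accept ε, so the new accept is not reached)
  (00)+ | 0 : new start ε-reaches every alternative's start; none of them accept ε, so the new accept is not reached: |ε-closure| = 1 + 2 + 1 = 4

4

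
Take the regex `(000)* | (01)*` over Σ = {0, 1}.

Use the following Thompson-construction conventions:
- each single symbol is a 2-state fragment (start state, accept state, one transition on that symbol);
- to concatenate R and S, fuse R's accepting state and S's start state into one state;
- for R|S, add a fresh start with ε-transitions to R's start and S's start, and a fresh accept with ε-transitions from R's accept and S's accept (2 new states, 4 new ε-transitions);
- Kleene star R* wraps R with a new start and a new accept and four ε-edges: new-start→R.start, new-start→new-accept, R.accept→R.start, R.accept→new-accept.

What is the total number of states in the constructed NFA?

13

Building bottom-up:
Each of the 5 symbol leaves contributes a 2-state fragment.
  000 = 4 states
  (000)* = 6 states
  01 = 3 states
  (01)* = 5 states
  (000)* | (01)* = 13 states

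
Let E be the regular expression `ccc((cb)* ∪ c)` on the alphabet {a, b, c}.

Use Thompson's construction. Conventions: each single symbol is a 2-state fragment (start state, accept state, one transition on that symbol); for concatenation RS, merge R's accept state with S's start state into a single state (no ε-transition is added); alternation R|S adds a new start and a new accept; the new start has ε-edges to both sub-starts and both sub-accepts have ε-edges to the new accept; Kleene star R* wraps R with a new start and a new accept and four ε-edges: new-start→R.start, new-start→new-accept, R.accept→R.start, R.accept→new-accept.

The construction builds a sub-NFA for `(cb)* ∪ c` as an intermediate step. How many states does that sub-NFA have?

9

Fragment for `(cb)* ∪ c`:
Each of the 3 symbol leaves contributes a 2-state fragment.
  cb → 3 states
  (cb)* → 5 states
  (cb)* ∪ c → 9 states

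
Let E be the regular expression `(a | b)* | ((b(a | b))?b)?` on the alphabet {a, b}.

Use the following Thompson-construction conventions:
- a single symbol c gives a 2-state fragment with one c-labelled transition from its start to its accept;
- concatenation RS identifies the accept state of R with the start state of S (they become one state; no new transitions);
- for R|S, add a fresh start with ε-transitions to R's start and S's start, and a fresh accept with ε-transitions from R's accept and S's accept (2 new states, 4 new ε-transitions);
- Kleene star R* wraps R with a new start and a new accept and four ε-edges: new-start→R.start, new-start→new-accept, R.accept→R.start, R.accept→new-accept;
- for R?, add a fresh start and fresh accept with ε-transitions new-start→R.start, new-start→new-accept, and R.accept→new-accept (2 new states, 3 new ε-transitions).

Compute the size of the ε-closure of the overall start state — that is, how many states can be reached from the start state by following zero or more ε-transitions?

Let C(F) = |ε-closure(F.start)| within fragment F, and note whether F accepts ε. Symbol fragments have C = 1 and do not accept ε. Then:
  a | b → new start ε-reaches every alternative's start; none of them accept ε, so the new accept is not reached: C = 1 + 1 + 1 = 3
  (a | b)* → C = 1 (new start) + 3 (body) + 1 (new accept) = 5
  a | b → new start ε-reaches every alternative's start; none of them accept ε, so the new accept is not reached: C = 1 + 1 + 1 = 3
  b(a | b) → C equals the left operand's closure size = 1 (its accept is not ε-reachable, so the closure stops there)
  (b(a | b))? → C = 1 (new start) + 1 (body) + 1 (new accept, via ε) = 3
  (b(a | b))?b → C = 3 + (1−1) = 3 (closure spills across the concat boundary because the left factor accepts ε)
  ((b(a | b))?b)? → C = 1 (new start) + 3 (body) + 1 (new accept, via ε) = 5
  (a | b)* | ((b(a | b))?b)? → new start ε-reaches every alternative's start; at least one alternative accepts ε, so the union's new accept is reached too: C = 1 + 5 + 5 + 1 = 12

12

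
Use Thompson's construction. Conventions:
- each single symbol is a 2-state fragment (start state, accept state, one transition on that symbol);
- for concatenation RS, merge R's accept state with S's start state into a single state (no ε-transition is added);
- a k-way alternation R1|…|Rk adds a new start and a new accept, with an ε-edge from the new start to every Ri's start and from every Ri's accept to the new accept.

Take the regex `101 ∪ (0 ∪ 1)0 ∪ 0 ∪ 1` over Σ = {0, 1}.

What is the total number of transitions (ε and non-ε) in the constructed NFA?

Per subexpression:
Each of the 8 symbol leaves contributes 1 transition (1 symbol, 0 ε).
  101 — 3 transitions (3 symbol, 0 ε)
  0 ∪ 1 — 6 transitions (2 symbol, 4 ε)
  (0 ∪ 1)0 — 7 transitions (3 symbol, 4 ε)
  101 ∪ (0 ∪ 1)0 ∪ 0 ∪ 1 — 20 transitions (8 symbol, 12 ε)

20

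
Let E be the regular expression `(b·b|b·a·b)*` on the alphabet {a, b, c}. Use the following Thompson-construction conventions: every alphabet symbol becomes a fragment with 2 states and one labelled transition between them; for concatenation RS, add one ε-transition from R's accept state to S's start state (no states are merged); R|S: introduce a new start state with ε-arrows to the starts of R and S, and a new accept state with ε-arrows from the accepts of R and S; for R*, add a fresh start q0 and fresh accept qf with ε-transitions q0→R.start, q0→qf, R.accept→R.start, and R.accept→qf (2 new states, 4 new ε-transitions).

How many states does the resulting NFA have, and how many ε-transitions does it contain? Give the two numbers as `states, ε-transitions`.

14, 11

Per subexpression:
Each of the 5 symbol leaves contributes 2 states and 0 ε-transitions.
  b·b — 4 states, 1 ε-transition
  b·a·b — 6 states, 2 ε-transitions
  b·b|b·a·b — 12 states, 7 ε-transitions
  (b·b|b·a·b)* — 14 states, 11 ε-transitions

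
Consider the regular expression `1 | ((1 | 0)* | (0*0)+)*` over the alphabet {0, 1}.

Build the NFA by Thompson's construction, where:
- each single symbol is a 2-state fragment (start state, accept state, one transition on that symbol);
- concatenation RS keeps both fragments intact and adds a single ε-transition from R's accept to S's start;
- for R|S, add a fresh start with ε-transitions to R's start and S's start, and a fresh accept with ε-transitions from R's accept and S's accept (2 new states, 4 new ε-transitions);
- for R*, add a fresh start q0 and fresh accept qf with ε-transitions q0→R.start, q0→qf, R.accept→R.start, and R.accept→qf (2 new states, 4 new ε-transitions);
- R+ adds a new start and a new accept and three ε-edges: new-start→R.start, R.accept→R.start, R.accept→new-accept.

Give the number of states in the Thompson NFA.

Recursing over subexpressions:
Each of the 5 symbol leaves contributes a 2-state fragment.
  1 | 0 → 6 states
  (1 | 0)* → 8 states
  0* → 4 states
  0*0 → 6 states
  (0*0)+ → 8 states
  (1 | 0)* | (0*0)+ → 18 states
  ((1 | 0)* | (0*0)+)* → 20 states
  1 | ((1 | 0)* | (0*0)+)* → 24 states

24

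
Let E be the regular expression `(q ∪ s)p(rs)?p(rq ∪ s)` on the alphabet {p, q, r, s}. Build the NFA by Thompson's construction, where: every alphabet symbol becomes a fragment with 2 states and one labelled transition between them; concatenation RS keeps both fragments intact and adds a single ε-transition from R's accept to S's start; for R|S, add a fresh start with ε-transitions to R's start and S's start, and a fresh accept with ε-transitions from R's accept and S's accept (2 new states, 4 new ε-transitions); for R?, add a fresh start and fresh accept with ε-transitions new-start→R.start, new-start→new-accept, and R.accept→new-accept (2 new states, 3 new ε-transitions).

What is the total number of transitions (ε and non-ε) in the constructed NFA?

26

Bottom-up over the parse tree:
Each of the 9 symbol leaves contributes 1 transition (1 symbol, 0 ε).
  q ∪ s — 6 transitions (2 symbol, 4 ε)
  rs — 3 transitions (2 symbol, 1 ε)
  (rs)? — 6 transitions (2 symbol, 4 ε)
  rq — 3 transitions (2 symbol, 1 ε)
  rq ∪ s — 8 transitions (3 symbol, 5 ε)
  (q ∪ s)p(rs)?p(rq ∪ s) — 26 transitions (9 symbol, 17 ε)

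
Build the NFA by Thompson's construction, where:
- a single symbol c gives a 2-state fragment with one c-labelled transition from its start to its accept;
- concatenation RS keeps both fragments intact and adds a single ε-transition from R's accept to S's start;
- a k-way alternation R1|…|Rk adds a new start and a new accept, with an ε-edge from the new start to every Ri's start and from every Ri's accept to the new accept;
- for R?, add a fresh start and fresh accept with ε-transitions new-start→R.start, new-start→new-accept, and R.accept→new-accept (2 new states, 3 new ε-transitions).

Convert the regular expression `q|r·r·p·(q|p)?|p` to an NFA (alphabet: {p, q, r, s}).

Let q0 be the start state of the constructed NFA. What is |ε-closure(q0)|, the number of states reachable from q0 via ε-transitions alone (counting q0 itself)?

4

Compute the ε-closure size of each fragment's start state recursively; a symbol fragment's start has no outgoing ε-edge, so its closure is just itself (size 1).
  q|p : new start ε-reaches every alternative's start; none of them accept ε, so the new accept is not reached: |ε-closure| = 1 + 1 + 1 = 3
  (q|p)? : |ε-closure| = 1 (new start) + 3 (body) + 1 (new accept, via ε) = 5
  r·r·p·(q|p)? : same as the first factor's closure: |ε-closure| = 1
  q|r·r·p·(q|p)?|p : new start ε-reaches every alternative's start; none of them accept ε, so the new accept is not reached: |ε-closure| = 1 + 1 + 1 + 1 = 4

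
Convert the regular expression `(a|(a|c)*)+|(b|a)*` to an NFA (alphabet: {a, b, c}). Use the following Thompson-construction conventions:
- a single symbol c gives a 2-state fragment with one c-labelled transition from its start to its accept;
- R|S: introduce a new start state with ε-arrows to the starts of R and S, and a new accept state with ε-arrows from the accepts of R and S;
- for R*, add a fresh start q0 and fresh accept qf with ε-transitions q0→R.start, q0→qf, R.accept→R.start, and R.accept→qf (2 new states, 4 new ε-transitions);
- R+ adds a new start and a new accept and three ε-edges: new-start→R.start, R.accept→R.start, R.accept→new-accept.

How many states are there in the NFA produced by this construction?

24

Per subexpression:
Each of the 5 symbol leaves contributes a 2-state fragment.
  a|c : 6 states
  (a|c)* : 8 states
  a|(a|c)* : 12 states
  (a|(a|c)*)+ : 14 states
  b|a : 6 states
  (b|a)* : 8 states
  (a|(a|c)*)+|(b|a)* : 24 states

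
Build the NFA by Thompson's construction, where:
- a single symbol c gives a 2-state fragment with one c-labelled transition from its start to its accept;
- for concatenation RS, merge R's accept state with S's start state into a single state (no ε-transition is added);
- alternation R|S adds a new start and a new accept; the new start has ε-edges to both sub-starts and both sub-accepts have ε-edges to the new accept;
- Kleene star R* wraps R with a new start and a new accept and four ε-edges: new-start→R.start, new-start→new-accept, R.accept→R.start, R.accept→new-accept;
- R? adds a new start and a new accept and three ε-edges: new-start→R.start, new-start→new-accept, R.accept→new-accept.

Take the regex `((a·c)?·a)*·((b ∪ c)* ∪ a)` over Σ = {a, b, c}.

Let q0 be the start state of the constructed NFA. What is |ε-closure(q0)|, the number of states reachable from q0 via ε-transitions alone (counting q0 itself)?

12

Let C(F) = |ε-closure(F.start)| within fragment F, and note whether F accepts ε. Symbol fragments have C = 1 and do not accept ε. Then:
  a·c — same as the first factor's closure: C = 1
  (a·c)? — C = 1 (new start) + 1 (body) + 1 (new accept, via ε) = 3
  (a·c)?·a — C = 3 + (1−1) = 3 (closure spills across the concat boundary because the left factor accepts ε)
  ((a·c)?·a)* — C = 1 (new start) + 3 (body) + 1 (new accept) = 5
  b ∪ c — new start ε-reaches every alternative's start; none of them accept ε, so the new accept is not reached: C = 1 + 1 + 1 = 3
  (b ∪ c)* — the star's fresh start ε-reaches both the body's start and the fresh accept: C = 2 + 3 = 5
  (b ∪ c)* ∪ a — C = 1 (new start) + (5 + 1) + 1 (new accept, since some branch ε-reaches its own accept) = 8
  ((a·c)?·a)*·((b ∪ c)* ∪ a) — the left operand accepts ε, so the closure extends into the next operand (the shared merged state is already counted); C = 5 + (8−1) = 12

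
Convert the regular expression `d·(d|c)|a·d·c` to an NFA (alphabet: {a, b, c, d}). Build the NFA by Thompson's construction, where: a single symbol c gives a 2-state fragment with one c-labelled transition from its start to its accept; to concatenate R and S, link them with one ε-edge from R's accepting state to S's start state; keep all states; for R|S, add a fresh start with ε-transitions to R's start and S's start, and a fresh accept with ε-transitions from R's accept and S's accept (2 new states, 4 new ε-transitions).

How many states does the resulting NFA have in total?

16

Recursing over subexpressions:
Each of the 6 symbol leaves contributes a 2-state fragment.
  d|c — 6 states
  d·(d|c) — 8 states
  a·d·c — 6 states
  d·(d|c)|a·d·c — 16 states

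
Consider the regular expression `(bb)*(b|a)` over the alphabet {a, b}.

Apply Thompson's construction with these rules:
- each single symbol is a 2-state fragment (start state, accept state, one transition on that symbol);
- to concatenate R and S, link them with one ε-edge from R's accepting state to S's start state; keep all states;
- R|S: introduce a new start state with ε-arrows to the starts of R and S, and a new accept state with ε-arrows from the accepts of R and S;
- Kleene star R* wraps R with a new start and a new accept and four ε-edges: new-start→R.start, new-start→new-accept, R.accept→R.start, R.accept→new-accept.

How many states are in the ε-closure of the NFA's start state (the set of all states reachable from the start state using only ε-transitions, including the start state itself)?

Compute the ε-closure size of each fragment's start state recursively; a symbol fragment's start has no outgoing ε-edge, so its closure is just itself (size 1).
  bb → same as the first factor's closure: C = 1
  (bb)* → the star's fresh start ε-reaches both the body's start and the fresh accept: C = 2 + 1 = 3
  b|a → new start ε-reaches every alternative's start; none of them accept ε, so the new accept is not reached: C = 1 + 1 + 1 = 3
  (bb)*(b|a) → the left operand accepts ε, so the closure extends into the next operand (via the concat ε-link); C = 3 + 3 = 6

6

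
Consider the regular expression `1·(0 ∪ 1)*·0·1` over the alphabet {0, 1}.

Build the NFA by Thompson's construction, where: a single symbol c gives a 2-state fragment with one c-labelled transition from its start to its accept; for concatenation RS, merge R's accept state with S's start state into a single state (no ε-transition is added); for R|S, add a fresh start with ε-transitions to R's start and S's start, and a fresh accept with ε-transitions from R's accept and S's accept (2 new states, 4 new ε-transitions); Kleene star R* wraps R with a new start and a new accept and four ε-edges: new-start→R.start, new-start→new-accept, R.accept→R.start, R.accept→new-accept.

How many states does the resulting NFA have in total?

11

Building bottom-up:
Each of the 5 symbol leaves contributes a 2-state fragment.
  0 ∪ 1 — 6 states
  (0 ∪ 1)* — 8 states
  1·(0 ∪ 1)*·0·1 — 11 states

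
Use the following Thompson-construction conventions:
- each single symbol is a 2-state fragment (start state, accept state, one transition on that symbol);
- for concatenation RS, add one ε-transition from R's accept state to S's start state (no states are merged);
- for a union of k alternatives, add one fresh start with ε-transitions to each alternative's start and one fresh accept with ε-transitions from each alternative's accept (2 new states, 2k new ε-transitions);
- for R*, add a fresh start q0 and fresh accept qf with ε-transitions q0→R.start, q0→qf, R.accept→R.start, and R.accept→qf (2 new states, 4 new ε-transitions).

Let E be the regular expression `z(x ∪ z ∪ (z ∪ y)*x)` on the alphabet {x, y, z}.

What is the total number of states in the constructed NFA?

Recursing over subexpressions:
Each of the 6 symbol leaves contributes a 2-state fragment.
  z ∪ y → 6 states
  (z ∪ y)* → 8 states
  (z ∪ y)*x → 10 states
  x ∪ z ∪ (z ∪ y)*x → 16 states
  z(x ∪ z ∪ (z ∪ y)*x) → 18 states

18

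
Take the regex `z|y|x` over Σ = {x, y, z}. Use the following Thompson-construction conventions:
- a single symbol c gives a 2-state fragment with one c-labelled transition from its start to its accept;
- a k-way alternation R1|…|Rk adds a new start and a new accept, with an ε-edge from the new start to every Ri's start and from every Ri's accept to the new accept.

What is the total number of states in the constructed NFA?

Recursing over subexpressions:
Each of the 3 symbol leaves contributes a 2-state fragment.
  z|y|x → 8 states

8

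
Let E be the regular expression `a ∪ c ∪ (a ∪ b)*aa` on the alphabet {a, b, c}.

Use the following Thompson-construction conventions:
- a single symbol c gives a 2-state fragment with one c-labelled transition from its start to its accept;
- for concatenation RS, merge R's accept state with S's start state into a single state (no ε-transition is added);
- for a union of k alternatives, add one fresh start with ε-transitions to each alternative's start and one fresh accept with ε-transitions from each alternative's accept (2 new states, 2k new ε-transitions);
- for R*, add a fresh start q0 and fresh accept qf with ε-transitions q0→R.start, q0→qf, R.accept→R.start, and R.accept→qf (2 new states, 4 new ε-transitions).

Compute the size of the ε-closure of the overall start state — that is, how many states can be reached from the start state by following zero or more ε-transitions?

8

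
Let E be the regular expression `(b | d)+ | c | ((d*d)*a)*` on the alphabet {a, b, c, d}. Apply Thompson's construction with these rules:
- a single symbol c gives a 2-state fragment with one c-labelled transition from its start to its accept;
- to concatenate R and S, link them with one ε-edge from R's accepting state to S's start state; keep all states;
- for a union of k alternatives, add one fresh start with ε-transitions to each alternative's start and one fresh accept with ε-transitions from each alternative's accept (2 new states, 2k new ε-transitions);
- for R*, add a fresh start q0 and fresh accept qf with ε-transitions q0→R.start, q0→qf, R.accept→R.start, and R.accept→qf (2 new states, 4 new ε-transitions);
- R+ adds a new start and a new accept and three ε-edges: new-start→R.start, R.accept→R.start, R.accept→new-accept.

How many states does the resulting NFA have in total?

24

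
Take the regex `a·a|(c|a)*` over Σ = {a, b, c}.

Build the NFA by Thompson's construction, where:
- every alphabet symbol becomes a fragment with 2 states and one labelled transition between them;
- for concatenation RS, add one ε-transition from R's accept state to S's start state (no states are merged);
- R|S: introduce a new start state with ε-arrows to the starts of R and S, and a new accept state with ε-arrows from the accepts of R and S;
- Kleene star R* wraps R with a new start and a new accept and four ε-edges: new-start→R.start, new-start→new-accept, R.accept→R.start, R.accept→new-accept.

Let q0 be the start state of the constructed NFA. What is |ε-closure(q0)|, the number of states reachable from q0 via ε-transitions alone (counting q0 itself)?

Work bottom-up. For each fragment F, track |ε-closure(F.start)| and whether F's accept lies in that closure (i.e. whether F accepts ε). A single-symbol fragment has closure size 1 and does not accept ε.
  a·a — |ε-closure| equals the left operand's closure size = 1 (its accept is not ε-reachable, so the closure stops there)
  c|a — new start ε-reaches every alternative's start; none of them accept ε, so the new accept is not reached: |ε-closure| = 1 + 1 + 1 = 3
  (c|a)* — new start has ε-edges to the inner start and to the new accept, so |ε-closure| = 2 + 3 = 5
  a·a|(c|a)* — new start ε-reaches every alternative's start; at least one alternative accepts ε, so the union's new accept is reached too: |ε-closure| = 1 + 1 + 5 + 1 = 8

8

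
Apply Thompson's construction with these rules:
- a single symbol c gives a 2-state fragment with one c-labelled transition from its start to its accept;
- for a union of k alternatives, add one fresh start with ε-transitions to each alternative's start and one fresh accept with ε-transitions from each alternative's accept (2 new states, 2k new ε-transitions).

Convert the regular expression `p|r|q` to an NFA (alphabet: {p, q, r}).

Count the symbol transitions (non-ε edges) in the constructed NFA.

Building bottom-up:
Each of the 3 symbol leaves contributes exactly 1 symbol transition.
  p|r|q → 3 symbol transitions

3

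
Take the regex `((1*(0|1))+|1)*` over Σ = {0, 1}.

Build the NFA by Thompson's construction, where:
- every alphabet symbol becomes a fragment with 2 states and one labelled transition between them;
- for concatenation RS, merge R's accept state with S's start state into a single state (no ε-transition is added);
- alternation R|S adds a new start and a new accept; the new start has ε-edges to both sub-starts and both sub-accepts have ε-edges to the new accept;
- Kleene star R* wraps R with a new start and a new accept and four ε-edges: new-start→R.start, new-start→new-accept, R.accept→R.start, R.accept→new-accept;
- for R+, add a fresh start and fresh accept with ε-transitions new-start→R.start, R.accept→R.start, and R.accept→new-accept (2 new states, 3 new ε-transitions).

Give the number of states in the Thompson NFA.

Per subexpression:
Each of the 4 symbol leaves contributes a 2-state fragment.
  1* — 4 states
  0|1 — 6 states
  1*(0|1) — 9 states
  (1*(0|1))+ — 11 states
  (1*(0|1))+|1 — 15 states
  ((1*(0|1))+|1)* — 17 states

17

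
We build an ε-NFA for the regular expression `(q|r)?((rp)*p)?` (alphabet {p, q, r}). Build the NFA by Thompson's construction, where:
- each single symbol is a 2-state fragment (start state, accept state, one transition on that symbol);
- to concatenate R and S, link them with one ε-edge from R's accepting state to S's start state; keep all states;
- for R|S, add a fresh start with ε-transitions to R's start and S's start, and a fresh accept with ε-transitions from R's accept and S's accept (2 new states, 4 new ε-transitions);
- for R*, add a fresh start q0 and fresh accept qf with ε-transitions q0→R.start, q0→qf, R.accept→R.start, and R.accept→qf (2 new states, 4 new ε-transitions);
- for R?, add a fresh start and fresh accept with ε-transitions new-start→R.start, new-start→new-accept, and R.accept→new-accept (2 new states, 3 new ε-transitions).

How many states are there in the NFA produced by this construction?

18

Building bottom-up:
Each of the 5 symbol leaves contributes a 2-state fragment.
  q|r → 6 states
  (q|r)? → 8 states
  rp → 4 states
  (rp)* → 6 states
  (rp)*p → 8 states
  ((rp)*p)? → 10 states
  (q|r)?((rp)*p)? → 18 states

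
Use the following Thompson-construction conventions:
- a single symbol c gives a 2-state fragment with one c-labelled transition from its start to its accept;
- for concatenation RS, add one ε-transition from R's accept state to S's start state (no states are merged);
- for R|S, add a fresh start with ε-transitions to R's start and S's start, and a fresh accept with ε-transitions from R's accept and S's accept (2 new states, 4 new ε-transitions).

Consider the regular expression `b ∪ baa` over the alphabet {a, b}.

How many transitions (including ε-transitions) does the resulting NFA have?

10

Recursing over subexpressions:
Each of the 4 symbol leaves contributes 1 transition (1 symbol, 0 ε).
  baa — 5 transitions (3 symbol, 2 ε)
  b ∪ baa — 10 transitions (4 symbol, 6 ε)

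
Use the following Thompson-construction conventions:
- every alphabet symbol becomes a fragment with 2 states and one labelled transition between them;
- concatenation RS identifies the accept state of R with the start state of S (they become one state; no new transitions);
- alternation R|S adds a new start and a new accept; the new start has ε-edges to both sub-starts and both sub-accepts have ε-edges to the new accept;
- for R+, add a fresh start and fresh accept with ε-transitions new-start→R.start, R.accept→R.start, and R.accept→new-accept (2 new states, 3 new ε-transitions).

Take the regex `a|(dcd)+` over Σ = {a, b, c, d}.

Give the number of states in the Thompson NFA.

Building bottom-up:
Each of the 4 symbol leaves contributes a 2-state fragment.
  dcd → 4 states
  (dcd)+ → 6 states
  a|(dcd)+ → 10 states

10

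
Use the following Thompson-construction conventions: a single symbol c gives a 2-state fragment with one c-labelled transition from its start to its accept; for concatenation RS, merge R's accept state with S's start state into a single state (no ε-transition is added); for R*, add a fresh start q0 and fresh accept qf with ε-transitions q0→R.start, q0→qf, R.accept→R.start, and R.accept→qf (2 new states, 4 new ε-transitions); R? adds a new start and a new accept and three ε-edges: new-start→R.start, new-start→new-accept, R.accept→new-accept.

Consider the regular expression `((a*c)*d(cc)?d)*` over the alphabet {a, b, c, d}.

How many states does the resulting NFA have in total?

Recursing over subexpressions:
Each of the 6 symbol leaves contributes a 2-state fragment.
  a* → 4 states
  a*c → 5 states
  (a*c)* → 7 states
  cc → 3 states
  (cc)? → 5 states
  (a*c)*d(cc)?d → 13 states
  ((a*c)*d(cc)?d)* → 15 states

15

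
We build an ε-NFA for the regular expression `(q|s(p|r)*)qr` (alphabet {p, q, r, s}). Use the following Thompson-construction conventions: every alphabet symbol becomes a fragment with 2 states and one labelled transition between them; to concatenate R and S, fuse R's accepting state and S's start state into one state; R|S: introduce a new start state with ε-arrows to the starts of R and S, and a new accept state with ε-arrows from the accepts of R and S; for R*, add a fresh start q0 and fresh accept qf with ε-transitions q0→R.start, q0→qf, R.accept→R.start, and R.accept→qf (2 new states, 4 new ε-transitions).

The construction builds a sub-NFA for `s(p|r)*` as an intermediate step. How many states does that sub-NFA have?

Fragment for `s(p|r)*`:
Each of the 3 symbol leaves contributes a 2-state fragment.
  p|r — 6 states
  (p|r)* — 8 states
  s(p|r)* — 9 states

9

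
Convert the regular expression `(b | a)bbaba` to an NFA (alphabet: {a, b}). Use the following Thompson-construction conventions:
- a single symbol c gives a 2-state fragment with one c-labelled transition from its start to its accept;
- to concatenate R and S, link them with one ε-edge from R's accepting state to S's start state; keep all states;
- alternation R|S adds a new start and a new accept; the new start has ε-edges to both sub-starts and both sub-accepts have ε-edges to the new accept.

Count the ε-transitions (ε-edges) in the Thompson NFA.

9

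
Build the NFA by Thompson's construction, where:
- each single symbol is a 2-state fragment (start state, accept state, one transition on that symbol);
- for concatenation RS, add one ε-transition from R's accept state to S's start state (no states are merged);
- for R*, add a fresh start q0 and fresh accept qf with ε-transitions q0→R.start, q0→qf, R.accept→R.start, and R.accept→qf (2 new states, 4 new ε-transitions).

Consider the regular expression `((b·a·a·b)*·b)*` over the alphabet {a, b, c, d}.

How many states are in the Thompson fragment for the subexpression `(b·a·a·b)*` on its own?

10

Fragment for `(b·a·a·b)*`:
Each of the 4 symbol leaves contributes a 2-state fragment.
  b·a·a·b — 8 states
  (b·a·a·b)* — 10 states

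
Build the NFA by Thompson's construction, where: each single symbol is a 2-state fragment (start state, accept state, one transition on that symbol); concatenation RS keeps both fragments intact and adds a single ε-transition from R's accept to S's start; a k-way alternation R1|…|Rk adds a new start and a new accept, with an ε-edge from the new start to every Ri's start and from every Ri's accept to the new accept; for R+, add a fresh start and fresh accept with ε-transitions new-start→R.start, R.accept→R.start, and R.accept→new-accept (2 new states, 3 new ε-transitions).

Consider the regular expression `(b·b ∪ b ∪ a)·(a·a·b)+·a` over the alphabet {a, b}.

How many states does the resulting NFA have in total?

Bottom-up over the parse tree:
Each of the 8 symbol leaves contributes a 2-state fragment.
  b·b → 4 states
  b·b ∪ b ∪ a → 10 states
  a·a·b → 6 states
  (a·a·b)+ → 8 states
  (b·b ∪ b ∪ a)·(a·a·b)+·a → 20 states

20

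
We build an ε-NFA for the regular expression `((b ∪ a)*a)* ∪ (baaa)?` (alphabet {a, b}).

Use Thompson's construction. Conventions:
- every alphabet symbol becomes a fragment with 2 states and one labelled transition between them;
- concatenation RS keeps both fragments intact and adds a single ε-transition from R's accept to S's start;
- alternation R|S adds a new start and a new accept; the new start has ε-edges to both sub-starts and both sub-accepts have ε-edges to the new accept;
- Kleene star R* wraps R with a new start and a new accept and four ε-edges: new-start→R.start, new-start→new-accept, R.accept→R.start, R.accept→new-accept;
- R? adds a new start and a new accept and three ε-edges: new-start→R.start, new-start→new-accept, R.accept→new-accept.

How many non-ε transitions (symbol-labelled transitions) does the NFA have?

7

Recursing over subexpressions:
Each of the 7 symbol leaves contributes exactly 1 symbol transition.
  b ∪ a = 2 symbol transitions
  (b ∪ a)* = 2 symbol transitions
  (b ∪ a)*a = 3 symbol transitions
  ((b ∪ a)*a)* = 3 symbol transitions
  baaa = 4 symbol transitions
  (baaa)? = 4 symbol transitions
  ((b ∪ a)*a)* ∪ (baaa)? = 7 symbol transitions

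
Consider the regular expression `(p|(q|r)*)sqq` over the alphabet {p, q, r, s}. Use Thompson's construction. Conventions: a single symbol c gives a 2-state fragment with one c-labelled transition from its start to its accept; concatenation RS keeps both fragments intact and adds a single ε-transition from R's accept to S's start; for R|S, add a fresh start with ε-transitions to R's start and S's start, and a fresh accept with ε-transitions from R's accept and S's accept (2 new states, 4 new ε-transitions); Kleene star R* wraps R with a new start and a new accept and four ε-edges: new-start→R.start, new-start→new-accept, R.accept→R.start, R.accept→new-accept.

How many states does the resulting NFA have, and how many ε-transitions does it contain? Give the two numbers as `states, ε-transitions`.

18, 15

Per subexpression:
Each of the 6 symbol leaves contributes 2 states and 0 ε-transitions.
  q|r = 6 states, 4 ε-transitions
  (q|r)* = 8 states, 8 ε-transitions
  p|(q|r)* = 12 states, 12 ε-transitions
  (p|(q|r)*)sqq = 18 states, 15 ε-transitions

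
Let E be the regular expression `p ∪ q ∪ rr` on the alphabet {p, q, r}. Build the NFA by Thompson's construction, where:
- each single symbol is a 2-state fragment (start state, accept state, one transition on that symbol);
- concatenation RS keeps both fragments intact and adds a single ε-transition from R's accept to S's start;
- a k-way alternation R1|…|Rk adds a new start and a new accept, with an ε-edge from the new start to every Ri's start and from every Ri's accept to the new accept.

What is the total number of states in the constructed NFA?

10

Bottom-up over the parse tree:
Each of the 4 symbol leaves contributes a 2-state fragment.
  rr — 4 states
  p ∪ q ∪ rr — 10 states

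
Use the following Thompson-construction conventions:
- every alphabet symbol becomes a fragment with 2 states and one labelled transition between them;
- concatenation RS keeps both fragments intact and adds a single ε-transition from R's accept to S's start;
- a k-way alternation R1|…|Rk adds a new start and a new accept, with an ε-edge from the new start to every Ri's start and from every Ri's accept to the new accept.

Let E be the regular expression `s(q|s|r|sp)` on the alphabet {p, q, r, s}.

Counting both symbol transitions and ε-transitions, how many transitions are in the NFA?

Building bottom-up:
Each of the 6 symbol leaves contributes 1 transition (1 symbol, 0 ε).
  sp : 3 transitions (2 symbol, 1 ε)
  q|s|r|sp : 14 transitions (5 symbol, 9 ε)
  s(q|s|r|sp) : 16 transitions (6 symbol, 10 ε)

16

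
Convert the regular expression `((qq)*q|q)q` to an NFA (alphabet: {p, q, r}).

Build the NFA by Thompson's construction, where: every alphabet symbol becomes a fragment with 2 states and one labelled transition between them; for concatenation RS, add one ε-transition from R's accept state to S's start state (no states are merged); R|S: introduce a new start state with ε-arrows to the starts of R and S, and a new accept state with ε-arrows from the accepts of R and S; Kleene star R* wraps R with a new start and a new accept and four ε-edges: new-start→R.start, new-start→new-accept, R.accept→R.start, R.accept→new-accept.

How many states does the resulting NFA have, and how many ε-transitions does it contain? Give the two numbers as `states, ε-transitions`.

Recursing over subexpressions:
Each of the 5 symbol leaves contributes 2 states and 0 ε-transitions.
  qq : 4 states, 1 ε-transition
  (qq)* : 6 states, 5 ε-transitions
  (qq)*q : 8 states, 6 ε-transitions
  (qq)*q|q : 12 states, 10 ε-transitions
  ((qq)*q|q)q : 14 states, 11 ε-transitions

14, 11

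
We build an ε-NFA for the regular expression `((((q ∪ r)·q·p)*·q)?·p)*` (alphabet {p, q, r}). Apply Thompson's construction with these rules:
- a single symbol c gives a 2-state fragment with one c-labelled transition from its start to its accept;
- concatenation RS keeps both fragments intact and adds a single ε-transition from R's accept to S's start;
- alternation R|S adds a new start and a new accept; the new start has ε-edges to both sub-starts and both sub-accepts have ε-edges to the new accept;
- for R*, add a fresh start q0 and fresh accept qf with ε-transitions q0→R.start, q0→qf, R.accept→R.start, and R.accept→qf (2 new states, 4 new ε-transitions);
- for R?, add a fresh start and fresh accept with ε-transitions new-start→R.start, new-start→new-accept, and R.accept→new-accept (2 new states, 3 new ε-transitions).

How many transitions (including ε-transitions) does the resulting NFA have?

Bottom-up over the parse tree:
Each of the 6 symbol leaves contributes 1 transition (1 symbol, 0 ε).
  q ∪ r : 6 transitions (2 symbol, 4 ε)
  (q ∪ r)·q·p : 10 transitions (4 symbol, 6 ε)
  ((q ∪ r)·q·p)* : 14 transitions (4 symbol, 10 ε)
  ((q ∪ r)·q·p)*·q : 16 transitions (5 symbol, 11 ε)
  (((q ∪ r)·q·p)*·q)? : 19 transitions (5 symbol, 14 ε)
  (((q ∪ r)·q·p)*·q)?·p : 21 transitions (6 symbol, 15 ε)
  ((((q ∪ r)·q·p)*·q)?·p)* : 25 transitions (6 symbol, 19 ε)

25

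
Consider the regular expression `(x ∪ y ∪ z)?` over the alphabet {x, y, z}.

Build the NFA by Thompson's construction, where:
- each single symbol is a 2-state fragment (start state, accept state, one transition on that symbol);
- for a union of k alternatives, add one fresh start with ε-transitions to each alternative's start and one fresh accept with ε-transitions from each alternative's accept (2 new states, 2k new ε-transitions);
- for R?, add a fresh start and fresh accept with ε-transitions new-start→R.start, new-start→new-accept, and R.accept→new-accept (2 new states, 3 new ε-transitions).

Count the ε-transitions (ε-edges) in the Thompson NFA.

Bottom-up over the parse tree:
Each of the 3 symbol leaves contributes 0 ε-transitions.
  x ∪ y ∪ z — 6 ε-transitions
  (x ∪ y ∪ z)? — 9 ε-transitions

9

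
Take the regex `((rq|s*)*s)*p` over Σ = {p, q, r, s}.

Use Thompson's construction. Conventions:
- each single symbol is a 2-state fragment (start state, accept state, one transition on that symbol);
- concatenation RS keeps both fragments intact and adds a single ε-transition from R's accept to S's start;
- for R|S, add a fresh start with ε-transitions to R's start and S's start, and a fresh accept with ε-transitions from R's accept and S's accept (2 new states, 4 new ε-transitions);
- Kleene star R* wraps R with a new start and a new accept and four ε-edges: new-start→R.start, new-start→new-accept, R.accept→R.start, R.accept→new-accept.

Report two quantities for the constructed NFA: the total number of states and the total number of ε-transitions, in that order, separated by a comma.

18, 19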